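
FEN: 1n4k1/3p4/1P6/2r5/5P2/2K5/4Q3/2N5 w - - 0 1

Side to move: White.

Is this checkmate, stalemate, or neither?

neither

White to move; white king on c3.
In check: yes, from the black rook on c5.
Legal moves for White: Kd4, Kb4, Kd3, Kb3, Kd2, Kb2, Qc4+.
White is in check but has 7 legal moves → neither.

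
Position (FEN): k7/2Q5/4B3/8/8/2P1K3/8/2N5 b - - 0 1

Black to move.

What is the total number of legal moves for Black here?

Black to move; king on a8.
In check: no.
Legal moves: none.
Count: 0.

0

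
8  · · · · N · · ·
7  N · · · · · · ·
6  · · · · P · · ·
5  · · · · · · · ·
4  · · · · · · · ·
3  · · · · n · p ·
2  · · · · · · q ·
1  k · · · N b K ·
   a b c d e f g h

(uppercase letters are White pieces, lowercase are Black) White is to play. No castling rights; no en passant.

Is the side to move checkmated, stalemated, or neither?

White to move; white king on g1.
In check: yes, from the black queen on g2.
Legal moves for White: Nxg2.
White is in check but has 1 legal move → neither.

neither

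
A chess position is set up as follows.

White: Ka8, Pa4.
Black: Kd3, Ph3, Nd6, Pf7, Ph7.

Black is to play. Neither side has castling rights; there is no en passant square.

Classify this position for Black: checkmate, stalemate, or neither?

neither

Black to move; black king on d3.
In check: no.
Legal moves for Black include: Ne8, Nc8, Nb7, Nf5, Nb5, Ne4, Nc4, Ke4, Kd4, Kc4, Ke3, Kc3, Ke2, Kd2, Kc2, h6, f6, h2, ... (list truncated; more exist).
Black has legal moves and is not in check → neither.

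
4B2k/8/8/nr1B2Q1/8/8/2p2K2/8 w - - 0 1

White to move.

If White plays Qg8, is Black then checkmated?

After Qg8: black king on h8; in check: yes, from the white queen on g8.
King squares — g7: attacked by Qg8; h7: attacked by Qg8; g8: attacked by Bd5.
Black has no legal moves → checkmate.

yes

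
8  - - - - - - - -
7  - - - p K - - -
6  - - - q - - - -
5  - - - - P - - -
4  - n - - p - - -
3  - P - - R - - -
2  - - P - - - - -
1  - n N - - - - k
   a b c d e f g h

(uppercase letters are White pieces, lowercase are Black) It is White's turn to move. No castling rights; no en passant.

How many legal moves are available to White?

5

White to move; king on e7.
In check: yes, from the black queen on d6.
Legal moves: Ke8, Kd8, Kf7, Kxd6, exd6.
Count: 5.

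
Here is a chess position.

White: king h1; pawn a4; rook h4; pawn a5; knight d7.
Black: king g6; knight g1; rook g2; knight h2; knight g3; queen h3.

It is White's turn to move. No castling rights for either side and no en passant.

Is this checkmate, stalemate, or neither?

checkmate

White to move; white king on h1.
In check: yes, from the black knight on g3.
King squares — g1: attacked by Rg2; g2: attacked by Qh3; h2: attacked by Rg2.
Legal moves for White: none.
In check with no legal moves → checkmate.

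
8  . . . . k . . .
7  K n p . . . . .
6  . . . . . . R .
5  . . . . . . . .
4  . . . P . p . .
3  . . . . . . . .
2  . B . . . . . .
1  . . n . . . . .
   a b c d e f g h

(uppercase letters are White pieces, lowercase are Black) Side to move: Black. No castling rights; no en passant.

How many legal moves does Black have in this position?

Black to move; king on e8.
In check: no.
Legal moves: Kf8, Kd8, Kf7, Ke7, Kd7, Nd8, Nd6, Nc5, Na5, Nd3, Nb3, Ne2, Na2, c6, f3, c5.
Count: 16.

16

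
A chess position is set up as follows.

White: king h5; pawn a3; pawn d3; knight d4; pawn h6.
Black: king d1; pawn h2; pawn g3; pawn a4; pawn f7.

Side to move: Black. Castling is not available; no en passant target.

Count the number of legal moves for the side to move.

10

Black to move; king on d1.
In check: no.
Legal moves: Kd2, Ke1, Kc1, f6, g2, h1=Q+, h1=R+, h1=B, h1=N, f5.
Count: 10.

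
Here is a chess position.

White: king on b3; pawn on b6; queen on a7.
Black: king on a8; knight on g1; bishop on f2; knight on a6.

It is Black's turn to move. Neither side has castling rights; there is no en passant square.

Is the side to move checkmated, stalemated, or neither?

checkmate

Black to move; black king on a8.
In check: yes, from the white queen on a7.
King squares — a7: attacked by Pb6; b7: attacked by Qa7; b8: attacked by Qa7.
Legal moves for Black: none.
In check with no legal moves → checkmate.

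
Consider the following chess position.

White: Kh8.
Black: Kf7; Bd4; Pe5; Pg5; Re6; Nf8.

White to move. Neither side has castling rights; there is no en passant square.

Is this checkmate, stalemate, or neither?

White to move; white king on h8.
In check: no.
King squares — g7: attacked by Kf7; h7: attacked by Nf8; g8: attacked by Kf7.
Legal moves for White: none.
Not in check and no legal moves → stalemate.

stalemate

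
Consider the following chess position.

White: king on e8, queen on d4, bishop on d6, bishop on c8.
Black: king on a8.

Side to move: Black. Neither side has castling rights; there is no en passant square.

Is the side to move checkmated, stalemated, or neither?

stalemate

Black to move; black king on a8.
In check: no.
King squares — a7: attacked by Qd4; b7: attacked by Bc8; b8: attacked by Bd6.
Legal moves for Black: none.
Not in check and no legal moves → stalemate.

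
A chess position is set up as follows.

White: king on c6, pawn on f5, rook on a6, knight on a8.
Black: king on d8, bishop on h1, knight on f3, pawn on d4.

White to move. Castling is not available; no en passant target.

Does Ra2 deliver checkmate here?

After Ra2: black king on d8; in check: no.
Black is not in check, so this cannot be checkmate.

no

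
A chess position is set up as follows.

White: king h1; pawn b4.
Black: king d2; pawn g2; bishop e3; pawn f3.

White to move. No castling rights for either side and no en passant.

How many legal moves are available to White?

White to move; king on h1.
In check: yes, from the black pawn on g2.
Legal moves: Kh2.
Count: 1.

1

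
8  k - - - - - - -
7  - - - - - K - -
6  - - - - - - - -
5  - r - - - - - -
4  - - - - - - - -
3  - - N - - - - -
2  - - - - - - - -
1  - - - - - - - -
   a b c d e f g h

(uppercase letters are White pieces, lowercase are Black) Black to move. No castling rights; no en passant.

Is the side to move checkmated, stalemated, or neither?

Black to move; black king on a8.
In check: no.
Legal moves for Black: Kb8, Kb7, Ka7, Rb8, Rb7+, Rb6, Rh5, Rg5, Rf5+, Re5, Rd5, Rc5, Ra5, Rb4, Rb3, Rb2, Rb1.
Black has 17 legal moves and is not in check → neither.

neither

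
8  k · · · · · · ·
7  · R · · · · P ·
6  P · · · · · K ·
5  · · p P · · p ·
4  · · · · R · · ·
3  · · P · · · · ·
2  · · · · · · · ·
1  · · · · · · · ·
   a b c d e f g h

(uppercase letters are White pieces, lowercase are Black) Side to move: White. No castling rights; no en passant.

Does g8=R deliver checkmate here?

After g8=R: black king on a8; in check: yes, from the white rook on g8.
King squares — a7: attacked by Rb7; b7: attacked by Pa6; b8: attacked by Rb7.
Black has no legal moves → checkmate.

yes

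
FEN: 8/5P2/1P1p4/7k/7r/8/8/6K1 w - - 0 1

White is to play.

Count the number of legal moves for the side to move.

White to move; king on g1.
In check: no.
Legal moves: Kg2, Kf2, Kf1, f8=Q, f8=R, f8=B, f8=N, b7.
Count: 8.

8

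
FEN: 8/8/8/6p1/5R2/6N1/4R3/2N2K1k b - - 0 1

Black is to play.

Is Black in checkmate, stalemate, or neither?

Black to move; black king on h1.
In check: yes, from the white knight on g3.
King squares — g1: attacked by Kf1; g2: attacked by Kf1; h2: attacked by Re2.
Legal moves for Black: none.
In check with no legal moves → checkmate.

checkmate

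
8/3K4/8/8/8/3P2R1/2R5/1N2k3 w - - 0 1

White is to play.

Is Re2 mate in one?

no

After Re2: black king on e1; in check: yes, from the white rook on e2.
Black has 3 legal replies: Kxe2, Kf1, Kd1.
In check but a legal move exists → not checkmate.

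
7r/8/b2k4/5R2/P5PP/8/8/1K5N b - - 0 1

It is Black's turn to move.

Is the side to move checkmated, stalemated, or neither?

neither

Black to move; black king on d6.
In check: no.
Legal moves for Black include: Rg8, Rf8, Re8, Rd8, Rc8, Rb8+, Ra8, Rh7, Rh6, Rh5, Rxh4, Ke7, Kd7, Kc7, Ke6, Kc6, Bc8, Bb7, ... (list truncated; more exist).
Black has legal moves and is not in check → neither.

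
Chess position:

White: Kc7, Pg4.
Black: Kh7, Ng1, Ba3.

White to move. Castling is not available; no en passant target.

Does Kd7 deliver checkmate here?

After Kd7: black king on h7; in check: no.
Black is not in check, so this cannot be checkmate.

no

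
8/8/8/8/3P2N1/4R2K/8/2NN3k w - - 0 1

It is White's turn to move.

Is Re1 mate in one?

yes

After Re1: black king on h1; in check: yes, from the white rook on e1.
King squares — g1: attacked by Re1; g2: attacked by Kh3; h2: attacked by Kh3.
Black has no legal moves → checkmate.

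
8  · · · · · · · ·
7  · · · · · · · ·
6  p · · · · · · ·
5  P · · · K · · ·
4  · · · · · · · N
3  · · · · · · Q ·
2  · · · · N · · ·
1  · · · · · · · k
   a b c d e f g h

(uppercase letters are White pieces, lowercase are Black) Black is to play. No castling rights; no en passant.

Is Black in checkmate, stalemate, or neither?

Black to move; black king on h1.
In check: no.
King squares — g1: attacked by Ne2; g2: attacked by Qg3; h2: attacked by Qg3.
Legal moves for Black: none.
Not in check and no legal moves → stalemate.

stalemate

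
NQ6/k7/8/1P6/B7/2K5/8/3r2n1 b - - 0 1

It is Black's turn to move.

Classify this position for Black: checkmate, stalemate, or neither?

Black to move; black king on a7.
In check: yes, from the white queen on b8.
Legal moves for Black: Kxb8.
Black is in check but has 1 legal move → neither.

neither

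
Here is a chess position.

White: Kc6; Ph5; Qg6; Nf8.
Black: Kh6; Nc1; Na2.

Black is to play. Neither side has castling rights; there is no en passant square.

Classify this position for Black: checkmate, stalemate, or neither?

checkmate

Black to move; black king on h6.
In check: yes, from the white queen on g6.
King squares — g5: attacked by Qg6; h5: attacked by Qg6; g6: attacked by Ph5; g7: attacked by Qg6; h7: attacked by Qg6.
Legal moves for Black: none.
In check with no legal moves → checkmate.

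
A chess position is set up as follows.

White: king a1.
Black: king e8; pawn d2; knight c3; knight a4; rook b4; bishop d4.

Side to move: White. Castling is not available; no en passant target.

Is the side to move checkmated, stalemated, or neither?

stalemate

White to move; white king on a1.
In check: no.
King squares — b1: attacked by Nc3; a2: attacked by Nc3; b2: attacked by Na4.
Legal moves for White: none.
Not in check and no legal moves → stalemate.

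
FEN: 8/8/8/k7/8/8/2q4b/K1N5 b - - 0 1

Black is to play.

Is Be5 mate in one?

After Be5: white king on a1; in check: yes, from the black bishop on e5.
King squares — b1: attacked by Qc2; a2: attacked by Qc2; b2: attacked by Qc2.
White has no legal moves → checkmate.

yes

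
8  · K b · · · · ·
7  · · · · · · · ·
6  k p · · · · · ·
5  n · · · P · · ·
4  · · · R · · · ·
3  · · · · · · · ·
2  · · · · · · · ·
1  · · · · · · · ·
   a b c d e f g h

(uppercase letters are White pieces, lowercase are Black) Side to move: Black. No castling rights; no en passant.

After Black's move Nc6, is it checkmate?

no

After Nc6: white king on b8; in check: yes, from the black knight on c6.
White has 3 legal replies: Kxc8, Ka8, Kc7.
In check but a legal move exists → not checkmate.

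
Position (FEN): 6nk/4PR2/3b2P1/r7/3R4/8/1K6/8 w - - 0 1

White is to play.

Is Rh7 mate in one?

After Rh7: black king on h8; in check: yes, from the white rook on h7.
King squares — g7: attacked by Rh7; h7: attacked by Pg6; g8: own knight.
Black has no legal moves → checkmate.

yes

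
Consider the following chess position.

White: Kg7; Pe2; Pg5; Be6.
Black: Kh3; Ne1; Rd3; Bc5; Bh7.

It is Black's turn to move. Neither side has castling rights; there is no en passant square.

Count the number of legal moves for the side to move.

Black to move; king on h3.
In check: yes, from the white bishop on e6.
Legal moves: Kh4, Kg3, Kh2, Kg2, Bf5.
Count: 5.

5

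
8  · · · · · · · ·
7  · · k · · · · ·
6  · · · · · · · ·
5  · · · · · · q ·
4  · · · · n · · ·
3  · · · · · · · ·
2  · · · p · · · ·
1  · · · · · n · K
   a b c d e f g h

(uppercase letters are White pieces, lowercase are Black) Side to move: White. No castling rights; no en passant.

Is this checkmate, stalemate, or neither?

White to move; white king on h1.
In check: no.
King squares — g1: attacked by Qg5; g2: attacked by Qg5; h2: attacked by Nf1.
Legal moves for White: none.
Not in check and no legal moves → stalemate.

stalemate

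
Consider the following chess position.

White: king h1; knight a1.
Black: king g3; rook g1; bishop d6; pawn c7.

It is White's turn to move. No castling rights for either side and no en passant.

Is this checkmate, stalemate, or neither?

White to move; white king on h1.
In check: yes, from the black rook on g1.
Legal moves for White: Kxg1.
White is in check but has 1 legal move → neither.

neither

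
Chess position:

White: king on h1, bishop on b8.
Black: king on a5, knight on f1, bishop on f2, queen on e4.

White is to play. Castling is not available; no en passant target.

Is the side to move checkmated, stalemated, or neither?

White to move; white king on h1.
In check: yes, from the black queen on e4.
King squares — g1: attacked by Bf2; g2: attacked by Qe4; h2: attacked by Nf1.
Legal moves for White: none.
In check with no legal moves → checkmate.

checkmate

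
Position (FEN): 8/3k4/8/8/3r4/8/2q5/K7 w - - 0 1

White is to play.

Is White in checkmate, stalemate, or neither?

White to move; white king on a1.
In check: no.
King squares — b1: attacked by Qc2; a2: attacked by Qc2; b2: attacked by Qc2.
Legal moves for White: none.
Not in check and no legal moves → stalemate.

stalemate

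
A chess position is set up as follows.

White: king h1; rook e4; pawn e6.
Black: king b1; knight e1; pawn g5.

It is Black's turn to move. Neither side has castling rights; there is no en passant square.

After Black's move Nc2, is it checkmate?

After Nc2: white king on h1; in check: no.
White is not in check, so this cannot be checkmate.

no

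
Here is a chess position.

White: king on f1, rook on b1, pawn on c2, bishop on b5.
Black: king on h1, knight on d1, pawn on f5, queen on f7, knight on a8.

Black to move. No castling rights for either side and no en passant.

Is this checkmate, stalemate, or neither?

Black to move; black king on h1.
In check: no.
Legal moves for Black include: Nc7, Nb6, Qg8, Qf8, Qe8, Qh7, Qg7, Qe7, Qd7, Qc7, Qb7, Qa7, Qg6, Qf6, Qe6, Qh5, Qd5, Qc4+, ... (list truncated; more exist).
Black has legal moves and is not in check → neither.

neither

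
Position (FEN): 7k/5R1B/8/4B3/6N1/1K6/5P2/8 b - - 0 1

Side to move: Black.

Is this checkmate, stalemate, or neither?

Black to move; black king on h8.
In check: yes, from the white bishop on e5.
King squares — g7: attacked by Be5; h7: attacked by Rf7; g8: attacked by Bh7.
Legal moves for Black: none.
In check with no legal moves → checkmate.

checkmate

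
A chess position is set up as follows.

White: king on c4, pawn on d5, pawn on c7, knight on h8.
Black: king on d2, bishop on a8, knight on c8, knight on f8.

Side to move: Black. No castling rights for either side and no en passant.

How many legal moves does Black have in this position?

17

Black to move; king on d2.
In check: no.
Legal moves: Nh7, Nd7, Ng6, Ne6, Ne7, Na7, Nd6+, Nb6+, Bb7, Bc6, Bxd5+, Ke3, Ke2, Kc2, Ke1, Kd1, Kc1.
Count: 17.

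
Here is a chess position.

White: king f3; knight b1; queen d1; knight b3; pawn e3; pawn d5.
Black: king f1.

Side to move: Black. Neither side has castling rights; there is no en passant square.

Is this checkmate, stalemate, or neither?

checkmate

Black to move; black king on f1.
In check: yes, from the white queen on d1.
King squares — e1: attacked by Qd1; g1: attacked by Qd1; e2: attacked by Qd1; f2: attacked by Kf3; g2: attacked by Kf3.
Legal moves for Black: none.
In check with no legal moves → checkmate.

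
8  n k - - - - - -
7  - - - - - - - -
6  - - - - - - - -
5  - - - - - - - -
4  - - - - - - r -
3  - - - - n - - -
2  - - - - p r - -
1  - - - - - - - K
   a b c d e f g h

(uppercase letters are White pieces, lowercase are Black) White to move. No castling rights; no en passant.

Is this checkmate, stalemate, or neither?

White to move; white king on h1.
In check: no.
King squares — g1: attacked by Rg4; g2: attacked by Rf2; h2: attacked by Rf2.
Legal moves for White: none.
Not in check and no legal moves → stalemate.

stalemate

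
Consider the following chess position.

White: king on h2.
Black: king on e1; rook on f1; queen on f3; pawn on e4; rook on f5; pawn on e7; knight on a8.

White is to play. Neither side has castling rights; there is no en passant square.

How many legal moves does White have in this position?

0

White to move; king on h2.
In check: no.
Legal moves: none.
Count: 0.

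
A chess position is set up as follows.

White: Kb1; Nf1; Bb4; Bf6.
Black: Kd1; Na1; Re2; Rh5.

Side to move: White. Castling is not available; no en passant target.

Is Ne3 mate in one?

After Ne3: black king on d1; in check: yes, from the white knight on e3.
Black has 1 legal reply: Rxe3.
In check but a legal move exists → not checkmate.

no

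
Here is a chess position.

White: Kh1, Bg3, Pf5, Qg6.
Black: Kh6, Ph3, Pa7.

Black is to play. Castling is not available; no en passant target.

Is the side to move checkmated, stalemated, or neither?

checkmate

Black to move; black king on h6.
In check: yes, from the white queen on g6.
King squares — g5: attacked by Qg6; h5: attacked by Qg6; g6: attacked by Pf5; g7: attacked by Qg6; h7: attacked by Qg6.
Legal moves for Black: none.
In check with no legal moves → checkmate.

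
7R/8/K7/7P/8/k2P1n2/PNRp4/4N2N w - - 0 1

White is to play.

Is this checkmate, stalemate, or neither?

White to move; white king on a6.
In check: no.
Legal moves for White include: Rg8, Rf8, Re8, Rd8, Rhc8, Rb8, Ra8, Rh7, Rh6, Kb7, Ka7, Kb6, Kb5, Ka5, Rcc8, Rc7, Rc6, Rc5, ... (list truncated; more exist).
White has legal moves and is not in check → neither.

neither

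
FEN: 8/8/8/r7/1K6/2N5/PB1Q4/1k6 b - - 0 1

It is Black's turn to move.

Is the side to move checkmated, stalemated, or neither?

Black to move; black king on b1.
In check: yes, from the white knight on c3.
King squares — a1: attacked by Bb2; c1: attacked by Bb2; a2: attacked by Nc3; b2: attacked by Qd2; c2: attacked by Qd2.
Legal moves for Black: none.
In check with no legal moves → checkmate.

checkmate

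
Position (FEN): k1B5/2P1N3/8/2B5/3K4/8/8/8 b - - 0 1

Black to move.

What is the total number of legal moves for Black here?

0

Black to move; king on a8.
In check: no.
Legal moves: none.
Count: 0.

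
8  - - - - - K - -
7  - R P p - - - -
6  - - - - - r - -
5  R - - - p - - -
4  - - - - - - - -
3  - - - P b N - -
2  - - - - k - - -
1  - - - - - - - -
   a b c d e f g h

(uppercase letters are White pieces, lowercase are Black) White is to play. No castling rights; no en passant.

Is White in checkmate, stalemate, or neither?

neither

White to move; white king on f8.
In check: yes, from the black rook on f6.
Legal moves for White: Kg8, Ke8, Kg7, Ke7.
White is in check but has 4 legal moves → neither.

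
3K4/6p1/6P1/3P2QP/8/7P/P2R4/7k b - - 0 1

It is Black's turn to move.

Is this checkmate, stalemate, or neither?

Black to move; black king on h1.
In check: no.
King squares — g1: attacked by Qg5; g2: attacked by Rd2; h2: attacked by Rd2.
Legal moves for Black: none.
Not in check and no legal moves → stalemate.

stalemate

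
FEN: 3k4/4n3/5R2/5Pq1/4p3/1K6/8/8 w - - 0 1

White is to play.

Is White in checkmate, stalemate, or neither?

White to move; white king on b3.
In check: no.
Legal moves for White: Rf8+, Rf7, Rh6, Rg6, Re6, Rd6+, Rc6, Rb6, Ra6, Kc4, Kb4, Ka4, Kc3, Ka3, Kc2, Kb2, Ka2.
White has 17 legal moves and is not in check → neither.

neither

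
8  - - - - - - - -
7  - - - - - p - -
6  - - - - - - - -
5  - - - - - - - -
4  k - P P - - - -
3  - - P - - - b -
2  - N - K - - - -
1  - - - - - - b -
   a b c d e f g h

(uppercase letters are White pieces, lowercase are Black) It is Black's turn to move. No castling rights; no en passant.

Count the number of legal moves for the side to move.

Black to move; king on a4.
In check: yes, from the white knight on b2.
Legal moves: Ka5, Kb3, Ka3.
Count: 3.

3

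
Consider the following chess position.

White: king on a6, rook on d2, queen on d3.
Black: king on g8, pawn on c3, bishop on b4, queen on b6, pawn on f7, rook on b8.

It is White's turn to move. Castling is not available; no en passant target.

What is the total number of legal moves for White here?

0

White to move; king on a6.
In check: yes, from the black queen on b6.
Legal moves: none.
Count: 0.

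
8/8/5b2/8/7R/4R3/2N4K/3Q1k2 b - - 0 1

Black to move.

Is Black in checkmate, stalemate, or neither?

neither

Black to move; black king on f1.
In check: yes, from the white queen on d1.
Legal moves for Black: Kf2.
Black is in check but has 1 legal move → neither.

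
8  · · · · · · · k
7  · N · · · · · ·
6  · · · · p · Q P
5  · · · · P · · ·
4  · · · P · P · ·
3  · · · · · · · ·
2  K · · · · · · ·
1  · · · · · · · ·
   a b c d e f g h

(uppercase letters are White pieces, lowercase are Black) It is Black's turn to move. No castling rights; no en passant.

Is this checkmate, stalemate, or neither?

Black to move; black king on h8.
In check: no.
King squares — g7: attacked by Qg6; h7: attacked by Qg6; g8: attacked by Qg6.
Legal moves for Black: none.
Not in check and no legal moves → stalemate.

stalemate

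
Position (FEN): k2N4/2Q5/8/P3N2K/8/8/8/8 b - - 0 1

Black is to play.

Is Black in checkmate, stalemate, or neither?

Black to move; black king on a8.
In check: no.
King squares — a7: attacked by Qc7; b7: attacked by Qc7; b8: attacked by Qc7.
Legal moves for Black: none.
Not in check and no legal moves → stalemate.

stalemate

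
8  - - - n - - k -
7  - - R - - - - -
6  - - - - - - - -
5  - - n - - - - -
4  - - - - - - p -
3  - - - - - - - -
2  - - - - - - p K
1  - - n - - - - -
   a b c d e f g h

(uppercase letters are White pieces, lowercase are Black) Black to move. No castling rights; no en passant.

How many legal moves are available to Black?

23

Black to move; king on g8.
In check: no.
Legal moves: Kh8, Kf8, Nf7, Ndb7, Nde6, Nc6, Nd7, Ncb7, Nce6, Na6, Ne4, Na4, N5d3, N5b3, N1d3, N1b3, Ne2, Na2, g3+, g1=Q+, g1=R, g1=B+, g1=N.
Count: 23.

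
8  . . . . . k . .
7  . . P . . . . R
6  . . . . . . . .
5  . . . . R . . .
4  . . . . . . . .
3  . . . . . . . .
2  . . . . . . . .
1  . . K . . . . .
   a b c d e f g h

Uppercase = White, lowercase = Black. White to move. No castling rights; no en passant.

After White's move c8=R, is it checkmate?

yes

After c8=R: black king on f8; in check: yes, from the white rook on c8.
King squares — e7: attacked by Re5; f7: attacked by Rh7; g7: attacked by Rh7; e8: attacked by Re5; g8: attacked by Rc8.
Black has no legal moves → checkmate.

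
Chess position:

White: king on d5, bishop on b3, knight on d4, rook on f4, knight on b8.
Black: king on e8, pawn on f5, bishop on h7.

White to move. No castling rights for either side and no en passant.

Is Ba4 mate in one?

After Ba4: black king on e8; in check: yes, from the white bishop on a4.
Black has 4 legal replies: Kf8, Kd8, Kf7, Ke7.
In check but a legal move exists → not checkmate.

no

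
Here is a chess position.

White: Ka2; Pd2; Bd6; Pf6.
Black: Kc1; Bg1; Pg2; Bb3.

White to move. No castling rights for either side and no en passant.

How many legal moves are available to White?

3

White to move; king on a2.
In check: yes, from the black bishop on b3.
Legal moves: Kxb3, Ka3, Ka1.
Count: 3.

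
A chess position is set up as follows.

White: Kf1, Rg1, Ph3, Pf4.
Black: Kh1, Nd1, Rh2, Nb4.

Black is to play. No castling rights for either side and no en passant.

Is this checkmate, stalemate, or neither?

Black to move; black king on h1.
In check: yes, from the white rook on g1.
King squares — g1: attacked by Kf1; g2: attacked by Kf1; h2: own rook.
Legal moves for Black: none.
In check with no legal moves → checkmate.

checkmate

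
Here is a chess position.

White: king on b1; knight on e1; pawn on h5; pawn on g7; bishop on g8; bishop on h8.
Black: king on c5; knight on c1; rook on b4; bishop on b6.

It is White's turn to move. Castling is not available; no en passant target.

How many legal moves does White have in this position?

White to move; king on b1.
In check: yes, from the black rook on b4.
Legal moves: Kc2, Kxc1, Ka1, Bb3.
Count: 4.

4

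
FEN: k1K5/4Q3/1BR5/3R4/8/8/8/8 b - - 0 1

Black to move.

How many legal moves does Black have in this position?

Black to move; king on a8.
In check: no.
Legal moves: none.
Count: 0.

0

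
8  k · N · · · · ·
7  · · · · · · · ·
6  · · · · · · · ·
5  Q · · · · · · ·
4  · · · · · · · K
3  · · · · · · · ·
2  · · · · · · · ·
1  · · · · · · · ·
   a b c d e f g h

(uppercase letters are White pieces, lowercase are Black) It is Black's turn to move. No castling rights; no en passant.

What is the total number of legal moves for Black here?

Black to move; king on a8.
In check: yes, from the white queen on a5.
Legal moves: Kb8, Kb7.
Count: 2.

2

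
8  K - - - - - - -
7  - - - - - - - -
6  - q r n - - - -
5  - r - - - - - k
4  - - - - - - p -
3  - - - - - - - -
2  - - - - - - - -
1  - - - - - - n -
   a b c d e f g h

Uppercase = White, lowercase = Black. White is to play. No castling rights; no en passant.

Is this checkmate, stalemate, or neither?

stalemate

White to move; white king on a8.
In check: no.
King squares — a7: attacked by Qb6; b7: attacked by Qb6; b8: attacked by Qb6.
Legal moves for White: none.
Not in check and no legal moves → stalemate.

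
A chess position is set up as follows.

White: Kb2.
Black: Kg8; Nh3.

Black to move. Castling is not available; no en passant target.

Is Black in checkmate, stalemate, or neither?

neither

Black to move; black king on g8.
In check: no.
Legal moves for Black: Kh8, Kf8, Kh7, Kg7, Kf7, Ng5, Nf4, Nf2, Ng1.
Black has 9 legal moves and is not in check → neither.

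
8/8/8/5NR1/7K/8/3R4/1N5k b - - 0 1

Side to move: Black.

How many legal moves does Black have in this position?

0

Black to move; king on h1.
In check: no.
Legal moves: none.
Count: 0.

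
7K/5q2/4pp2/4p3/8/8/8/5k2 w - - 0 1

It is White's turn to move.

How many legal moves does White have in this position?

White to move; king on h8.
In check: no.
Legal moves: none.
Count: 0.

0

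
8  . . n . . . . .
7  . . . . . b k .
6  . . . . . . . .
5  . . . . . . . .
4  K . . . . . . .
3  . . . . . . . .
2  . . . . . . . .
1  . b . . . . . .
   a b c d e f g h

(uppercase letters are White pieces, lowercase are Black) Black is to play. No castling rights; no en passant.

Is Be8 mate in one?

no

After Be8: white king on a4; in check: yes, from the black bishop on e8.
White has 4 legal replies: Ka5, Kb4, Kb3, Ka3.
In check but a legal move exists → not checkmate.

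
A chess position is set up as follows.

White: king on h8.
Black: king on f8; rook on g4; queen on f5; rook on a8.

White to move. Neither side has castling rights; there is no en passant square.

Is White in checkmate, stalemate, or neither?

White to move; white king on h8.
In check: no.
King squares — g7: attacked by Rg4; h7: attacked by Qf5; g8: attacked by Rg4.
Legal moves for White: none.
Not in check and no legal moves → stalemate.

stalemate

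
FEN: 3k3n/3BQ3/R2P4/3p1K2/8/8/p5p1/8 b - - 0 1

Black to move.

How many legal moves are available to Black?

0

Black to move; king on d8.
In check: yes, from the white queen on e7.
Legal moves: none.
Count: 0.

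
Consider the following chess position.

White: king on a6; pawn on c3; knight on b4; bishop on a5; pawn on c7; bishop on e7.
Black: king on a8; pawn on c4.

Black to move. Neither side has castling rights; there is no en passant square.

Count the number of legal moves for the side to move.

0

Black to move; king on a8.
In check: no.
Legal moves: none.
Count: 0.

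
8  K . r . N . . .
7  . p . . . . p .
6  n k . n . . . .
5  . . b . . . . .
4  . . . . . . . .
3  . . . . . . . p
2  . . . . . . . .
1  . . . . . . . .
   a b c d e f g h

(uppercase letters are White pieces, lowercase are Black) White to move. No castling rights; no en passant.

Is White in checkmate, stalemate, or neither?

checkmate

White to move; white king on a8.
In check: yes, from the black rook on c8.
King squares — a7: attacked by Kb6; b7: attacked by Kb6; b8: attacked by Na6.
Legal moves for White: none.
In check with no legal moves → checkmate.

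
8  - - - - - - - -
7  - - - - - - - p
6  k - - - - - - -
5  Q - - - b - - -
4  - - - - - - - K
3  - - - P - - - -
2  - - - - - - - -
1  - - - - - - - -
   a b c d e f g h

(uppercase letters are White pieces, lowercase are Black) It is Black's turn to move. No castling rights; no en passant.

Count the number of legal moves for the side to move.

2

Black to move; king on a6.
In check: yes, from the white queen on a5.
Legal moves: Kb7, Kxa5.
Count: 2.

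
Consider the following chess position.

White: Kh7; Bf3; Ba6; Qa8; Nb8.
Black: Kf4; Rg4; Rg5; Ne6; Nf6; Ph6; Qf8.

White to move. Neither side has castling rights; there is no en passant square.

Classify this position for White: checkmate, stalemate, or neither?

checkmate

White to move; white king on h7.
In check: yes, from the black knight on f6.
King squares — g6: attacked by Rg5; h6: attacked by Qf8; g7: attacked by Rg5; g8: attacked by Rg5; h8: attacked by Qf8.
Legal moves for White: none.
In check with no legal moves → checkmate.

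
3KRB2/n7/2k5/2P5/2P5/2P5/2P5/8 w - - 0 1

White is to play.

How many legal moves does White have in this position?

12

White to move; king on d8.
In check: no.
Legal moves: Bg7, Be7, Bh6, Bd6, Re7, Re6+, Re5, Re4, Re3, Re2, Re1, Ke7.
Count: 12.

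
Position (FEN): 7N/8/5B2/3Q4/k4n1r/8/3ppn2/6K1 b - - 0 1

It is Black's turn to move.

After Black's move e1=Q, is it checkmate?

After e1=Q: white king on g1; in check: yes, from the black queen on e1.
King squares — f1: attacked by Qe1; h1: attacked by Qe1; f2: attacked by Qe1; g2: attacked by Nf4; h2: attacked by Rh4.
White has no legal moves → checkmate.

yes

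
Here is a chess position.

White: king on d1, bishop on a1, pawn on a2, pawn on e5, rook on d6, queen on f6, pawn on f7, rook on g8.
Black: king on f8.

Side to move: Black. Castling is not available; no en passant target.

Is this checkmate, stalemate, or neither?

checkmate

Black to move; black king on f8.
In check: yes, from the white rook on g8.
King squares — e7: attacked by Qf6; f7: attacked by Qf6; g7: attacked by Qf6; e8: attacked by Pf7; g8: attacked by Pf7.
Legal moves for Black: none.
In check with no legal moves → checkmate.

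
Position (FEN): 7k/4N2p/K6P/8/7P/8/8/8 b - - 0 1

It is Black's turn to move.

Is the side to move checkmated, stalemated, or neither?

Black to move; black king on h8.
In check: no.
King squares — g7: attacked by Ph6; h7: own pawn; g8: attacked by Ne7.
Legal moves for Black: none.
Not in check and no legal moves → stalemate.

stalemate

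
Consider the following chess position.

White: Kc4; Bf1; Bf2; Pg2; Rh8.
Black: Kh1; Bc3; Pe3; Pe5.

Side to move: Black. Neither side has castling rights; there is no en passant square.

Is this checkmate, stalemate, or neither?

Black to move; black king on h1.
In check: yes, from the white rook on h8.
King squares — g1: attacked by Bf2; g2: attacked by Bf1; h2: attacked by Rh8.
Legal moves for Black: none.
In check with no legal moves → checkmate.

checkmate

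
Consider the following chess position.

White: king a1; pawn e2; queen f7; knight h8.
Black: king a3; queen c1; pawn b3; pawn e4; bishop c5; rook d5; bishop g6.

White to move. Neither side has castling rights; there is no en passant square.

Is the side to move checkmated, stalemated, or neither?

White to move; white king on a1.
In check: yes, from the black queen on c1.
King squares — b1: attacked by Qc1; a2: attacked by Ka3; b2: attacked by Qc1.
Legal moves for White: none.
In check with no legal moves → checkmate.

checkmate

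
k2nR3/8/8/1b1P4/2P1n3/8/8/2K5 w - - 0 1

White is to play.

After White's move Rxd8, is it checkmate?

After Rxd8: black king on a8; in check: yes, from the white rook on d8.
Black has 2 legal replies: Kb7, Ka7.
In check but a legal move exists → not checkmate.

no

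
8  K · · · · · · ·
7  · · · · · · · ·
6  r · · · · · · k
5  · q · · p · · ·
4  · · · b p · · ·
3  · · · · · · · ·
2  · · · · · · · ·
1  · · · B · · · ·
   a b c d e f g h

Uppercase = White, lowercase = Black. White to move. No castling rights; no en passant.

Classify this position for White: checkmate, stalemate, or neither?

White to move; white king on a8.
In check: yes, from the black rook on a6.
King squares — a7: attacked by Bd4; b7: attacked by Qb5; b8: attacked by Qb5.
Legal moves for White: none.
In check with no legal moves → checkmate.

checkmate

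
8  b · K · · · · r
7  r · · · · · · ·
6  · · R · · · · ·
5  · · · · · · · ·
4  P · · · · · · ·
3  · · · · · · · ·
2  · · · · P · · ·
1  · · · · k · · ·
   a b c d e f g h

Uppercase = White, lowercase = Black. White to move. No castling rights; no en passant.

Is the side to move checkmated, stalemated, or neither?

White to move; white king on c8.
In check: yes, from the black rook on h8.
King squares — b7: attacked by Ra7; c7: attacked by Ra7; d7: attacked by Ra7; b8: attacked by Rh8; d8: attacked by Rh8.
Legal moves for White: none.
In check with no legal moves → checkmate.

checkmate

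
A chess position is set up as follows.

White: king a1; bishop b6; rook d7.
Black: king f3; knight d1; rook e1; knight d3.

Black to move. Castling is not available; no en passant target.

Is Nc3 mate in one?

yes

After Nc3: white king on a1; in check: yes, from the black rook on e1.
King squares — b1: attacked by Re1; a2: attacked by Nc3; b2: attacked by Nd3.
White has no legal moves → checkmate.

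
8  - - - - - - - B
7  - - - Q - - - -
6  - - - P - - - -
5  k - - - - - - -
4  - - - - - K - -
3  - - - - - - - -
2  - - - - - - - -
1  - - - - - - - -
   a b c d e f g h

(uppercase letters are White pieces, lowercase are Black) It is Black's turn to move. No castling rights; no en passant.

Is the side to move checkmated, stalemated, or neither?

Black to move; black king on a5.
In check: no.
Legal moves for Black: Kb6, Ka6, Kb4.
Black has 3 legal moves and is not in check → neither.

neither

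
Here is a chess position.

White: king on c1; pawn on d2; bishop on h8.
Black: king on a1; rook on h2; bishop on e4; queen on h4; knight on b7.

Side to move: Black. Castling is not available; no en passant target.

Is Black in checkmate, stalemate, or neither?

Black to move; black king on a1.
In check: yes, from the white bishop on h8.
King squares — b1: attacked by Kc1; a2: available; b2: attacked by Kc1.
Legal moves for Black: Ka2, Qxh8, Qf6.
Black is in check but has 3 legal moves → neither.

neither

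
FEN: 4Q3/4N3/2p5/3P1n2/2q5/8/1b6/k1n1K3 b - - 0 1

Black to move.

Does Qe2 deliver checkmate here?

After Qe2: white king on e1; in check: yes, from the black queen on e2.
King squares — d1: attacked by Qe2; f1: attacked by Qe2; d2: attacked by Qe2; e2: attacked by Nc1; f2: attacked by Qe2.
White has no legal moves → checkmate.

yes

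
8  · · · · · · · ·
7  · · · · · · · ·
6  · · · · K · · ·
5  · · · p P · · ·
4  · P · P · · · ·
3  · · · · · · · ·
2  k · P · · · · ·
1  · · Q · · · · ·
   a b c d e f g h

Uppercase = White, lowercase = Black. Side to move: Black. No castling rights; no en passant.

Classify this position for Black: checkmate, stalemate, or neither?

Black to move; black king on a2.
In check: no.
King squares — a1: attacked by Qc1; b1: attacked by Qc1; b2: attacked by Qc1; a3: attacked by Qc1; b3: attacked by Pc2.
Legal moves for Black: none.
Not in check and no legal moves → stalemate.

stalemate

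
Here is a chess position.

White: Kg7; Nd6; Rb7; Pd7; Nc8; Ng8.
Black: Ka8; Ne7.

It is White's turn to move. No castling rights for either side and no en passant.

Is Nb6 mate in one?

After Nb6: black king on a8; in check: yes, from the white knight on b6.
King squares — a7: attacked by Rb7; b7: attacked by Nd6; b8: attacked by Rb7.
Black has no legal moves → checkmate.

yes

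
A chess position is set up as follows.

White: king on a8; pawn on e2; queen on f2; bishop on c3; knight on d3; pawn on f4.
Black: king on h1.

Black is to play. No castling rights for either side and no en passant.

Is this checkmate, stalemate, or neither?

stalemate

Black to move; black king on h1.
In check: no.
King squares — g1: attacked by Qf2; g2: attacked by Qf2; h2: attacked by Qf2.
Legal moves for Black: none.
Not in check and no legal moves → stalemate.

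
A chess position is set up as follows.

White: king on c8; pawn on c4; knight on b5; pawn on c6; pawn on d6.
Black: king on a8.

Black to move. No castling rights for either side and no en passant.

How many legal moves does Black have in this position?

Black to move; king on a8.
In check: no.
Legal moves: none.
Count: 0.

0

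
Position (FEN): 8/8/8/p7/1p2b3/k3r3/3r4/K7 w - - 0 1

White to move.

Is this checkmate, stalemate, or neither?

stalemate

White to move; white king on a1.
In check: no.
King squares — b1: attacked by Be4; a2: attacked by Rd2; b2: attacked by Rd2.
Legal moves for White: none.
Not in check and no legal moves → stalemate.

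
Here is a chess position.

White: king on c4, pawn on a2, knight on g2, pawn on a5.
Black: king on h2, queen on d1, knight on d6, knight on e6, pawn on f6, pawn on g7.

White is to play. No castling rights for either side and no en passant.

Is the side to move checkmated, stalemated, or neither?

White to move; white king on c4.
In check: yes, from the black knight on d6.
King squares — b3: attacked by Qd1; c3: available; d3: attacked by Qd1; b4: available; d4: attacked by Qd1; b5: attacked by Nd6; c5: attacked by Ne6; d5: attacked by Qd1.
Legal moves for White: Kb4, Kc3.
White is in check but has 2 legal moves → neither.

neither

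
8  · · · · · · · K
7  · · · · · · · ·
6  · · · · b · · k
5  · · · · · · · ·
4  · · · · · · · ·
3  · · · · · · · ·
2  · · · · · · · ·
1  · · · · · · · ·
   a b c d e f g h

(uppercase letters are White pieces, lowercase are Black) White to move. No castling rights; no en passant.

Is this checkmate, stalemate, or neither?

stalemate

White to move; white king on h8.
In check: no.
King squares — g7: attacked by Kh6; h7: attacked by Kh6; g8: attacked by Be6.
Legal moves for White: none.
Not in check and no legal moves → stalemate.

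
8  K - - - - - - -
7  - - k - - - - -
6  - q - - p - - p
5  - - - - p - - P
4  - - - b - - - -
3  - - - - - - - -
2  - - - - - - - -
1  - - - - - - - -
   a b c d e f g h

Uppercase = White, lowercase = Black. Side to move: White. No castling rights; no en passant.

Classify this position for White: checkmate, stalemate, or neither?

White to move; white king on a8.
In check: no.
King squares — a7: attacked by Qb6; b7: attacked by Qb6; b8: attacked by Qb6.
Legal moves for White: none.
Not in check and no legal moves → stalemate.

stalemate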